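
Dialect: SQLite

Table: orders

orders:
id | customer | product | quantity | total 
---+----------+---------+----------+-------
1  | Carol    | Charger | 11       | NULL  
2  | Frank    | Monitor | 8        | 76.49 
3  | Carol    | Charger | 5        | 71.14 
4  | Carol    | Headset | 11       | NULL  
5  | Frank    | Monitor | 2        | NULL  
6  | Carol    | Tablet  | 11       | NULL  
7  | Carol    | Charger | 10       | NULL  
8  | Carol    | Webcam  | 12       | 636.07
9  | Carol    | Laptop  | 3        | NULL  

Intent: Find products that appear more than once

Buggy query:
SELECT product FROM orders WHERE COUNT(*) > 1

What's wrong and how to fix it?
Bug: WHERE can't reference COUNT(*); aggregates are computed after WHERE

Fix: GROUP BY product, then filter groups with HAVING COUNT(*) > 1

Corrected query:
SELECT product FROM orders GROUP BY product HAVING COUNT(*) > 1

Result:
product
-------
Charger
Monitor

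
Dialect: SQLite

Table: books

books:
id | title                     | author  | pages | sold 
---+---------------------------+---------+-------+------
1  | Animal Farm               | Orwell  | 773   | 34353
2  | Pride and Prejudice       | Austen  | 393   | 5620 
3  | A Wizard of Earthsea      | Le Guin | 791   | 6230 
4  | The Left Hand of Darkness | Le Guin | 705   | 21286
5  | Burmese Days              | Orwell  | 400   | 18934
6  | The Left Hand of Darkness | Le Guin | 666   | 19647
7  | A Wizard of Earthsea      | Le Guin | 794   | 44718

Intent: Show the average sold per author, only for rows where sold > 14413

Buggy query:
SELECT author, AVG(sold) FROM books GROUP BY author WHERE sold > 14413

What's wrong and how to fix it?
Bug: WHERE cannot follow GROUP BY

Fix: Move the WHERE clause before GROUP BY

Corrected query:
SELECT author, AVG(sold) FROM books WHERE sold > 14413 GROUP BY author

Result:
author  | AVG(sold)   
--------+-------------
Le Guin | 28550.333333
Orwell  | 26643.5     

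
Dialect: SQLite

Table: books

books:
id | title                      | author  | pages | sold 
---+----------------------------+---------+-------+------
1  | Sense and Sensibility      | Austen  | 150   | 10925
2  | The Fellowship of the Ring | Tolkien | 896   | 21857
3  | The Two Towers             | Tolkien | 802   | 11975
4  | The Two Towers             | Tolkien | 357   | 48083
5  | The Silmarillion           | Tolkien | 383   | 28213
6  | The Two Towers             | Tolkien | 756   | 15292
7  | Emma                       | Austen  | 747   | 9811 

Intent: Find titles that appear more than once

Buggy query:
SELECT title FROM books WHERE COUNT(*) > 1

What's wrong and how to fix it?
Bug: COUNT(*) is an aggregate and cannot be used in WHERE

Fix: Group first, then use HAVING for the count condition

Corrected query:
SELECT title FROM books GROUP BY title HAVING COUNT(*) > 1

Result:
title         
--------------
The Two Towers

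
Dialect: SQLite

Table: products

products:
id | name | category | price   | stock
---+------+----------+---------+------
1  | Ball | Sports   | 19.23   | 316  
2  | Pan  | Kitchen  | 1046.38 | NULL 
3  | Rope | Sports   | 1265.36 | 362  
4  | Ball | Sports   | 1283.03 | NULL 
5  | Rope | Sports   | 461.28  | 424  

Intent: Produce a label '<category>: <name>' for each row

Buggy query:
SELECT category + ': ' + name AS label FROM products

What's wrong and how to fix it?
Bug: SQLite uses || for string concatenation; + coerces text to numbers (yielding 0)

Fix: Use the || operator for string concatenation

Corrected query:
SELECT category || ': ' || name AS label FROM products

Result:
label       
------------
Sports: Ball
Kitchen: Pan
Sports: Rope
Sports: Ball
Sports: Rope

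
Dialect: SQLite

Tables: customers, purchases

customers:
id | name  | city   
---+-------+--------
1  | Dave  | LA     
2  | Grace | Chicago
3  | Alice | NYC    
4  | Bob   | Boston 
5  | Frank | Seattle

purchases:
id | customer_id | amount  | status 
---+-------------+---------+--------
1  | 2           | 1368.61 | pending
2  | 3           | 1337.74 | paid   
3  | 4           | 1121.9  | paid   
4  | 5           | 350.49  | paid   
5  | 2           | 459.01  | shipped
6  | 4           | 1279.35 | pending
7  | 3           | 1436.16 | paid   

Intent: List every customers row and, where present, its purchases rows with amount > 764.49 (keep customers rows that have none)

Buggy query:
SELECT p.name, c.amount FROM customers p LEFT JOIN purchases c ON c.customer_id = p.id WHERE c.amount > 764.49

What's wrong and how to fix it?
Bug: A WHERE condition on the right-hand table after LEFT JOIN drops unmatched parents

Fix: Put 'c.amount > 764.49' in the JOIN's ON clause instead of WHERE

Corrected query:
SELECT p.name, c.amount FROM customers p LEFT JOIN purchases c ON c.customer_id = p.id AND c.amount > 764.49

Result:
name  | amount 
------+--------
Dave  | NULL   
Grace | 1368.61
Alice | 1337.74
Alice | 1436.16
Bob   | 1121.9 
Bob   | 1279.35
Frank | NULL   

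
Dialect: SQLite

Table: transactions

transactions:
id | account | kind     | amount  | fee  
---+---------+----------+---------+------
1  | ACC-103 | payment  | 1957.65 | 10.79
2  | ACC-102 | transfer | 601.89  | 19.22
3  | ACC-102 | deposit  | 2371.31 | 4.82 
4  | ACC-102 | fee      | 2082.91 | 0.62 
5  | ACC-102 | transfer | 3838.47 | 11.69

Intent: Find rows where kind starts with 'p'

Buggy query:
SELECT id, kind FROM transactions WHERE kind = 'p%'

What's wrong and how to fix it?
Bug: '=' compares the literal string including the % character; pattern matching needs LIKE

Fix: Replace '=' with LIKE so 'p%' is treated as a pattern

Corrected query:
SELECT id, kind FROM transactions WHERE kind LIKE 'p%'

Result:
id | kind   
---+--------
1  | payment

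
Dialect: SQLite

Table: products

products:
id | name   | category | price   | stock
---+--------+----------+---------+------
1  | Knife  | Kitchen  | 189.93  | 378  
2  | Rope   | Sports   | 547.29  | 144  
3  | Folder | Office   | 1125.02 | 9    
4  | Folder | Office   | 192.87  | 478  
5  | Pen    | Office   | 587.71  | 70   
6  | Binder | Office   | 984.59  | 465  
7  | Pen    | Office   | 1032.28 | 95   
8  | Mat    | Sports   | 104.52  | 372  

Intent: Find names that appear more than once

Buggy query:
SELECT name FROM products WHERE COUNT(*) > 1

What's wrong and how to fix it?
Bug: COUNT(*) is an aggregate and cannot be used in WHERE

Fix: GROUP BY name, then filter groups with HAVING COUNT(*) > 1

Corrected query:
SELECT name FROM products GROUP BY name HAVING COUNT(*) > 1

Result:
name  
------
Folder
Pen   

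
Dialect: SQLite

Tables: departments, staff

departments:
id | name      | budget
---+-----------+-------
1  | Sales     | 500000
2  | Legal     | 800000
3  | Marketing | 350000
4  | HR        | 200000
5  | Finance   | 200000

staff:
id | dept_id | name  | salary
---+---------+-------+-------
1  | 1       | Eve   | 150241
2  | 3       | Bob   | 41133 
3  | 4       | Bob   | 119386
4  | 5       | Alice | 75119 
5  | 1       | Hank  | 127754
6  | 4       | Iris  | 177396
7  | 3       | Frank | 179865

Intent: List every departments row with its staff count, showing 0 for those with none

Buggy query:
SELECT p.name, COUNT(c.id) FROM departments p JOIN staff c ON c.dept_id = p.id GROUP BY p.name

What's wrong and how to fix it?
Bug: INNER JOIN drops departments rows that have no matching staff rows

Fix: Use LEFT JOIN so parents without children still appear (COUNT(c.id) gives 0)

Corrected query:
SELECT p.name, COUNT(c.id) FROM departments p LEFT JOIN staff c ON c.dept_id = p.id GROUP BY p.name

Result:
name      | COUNT(c.id)
----------+------------
Finance   | 1          
HR        | 2          
Legal     | 0          
Marketing | 2          
Sales     | 2          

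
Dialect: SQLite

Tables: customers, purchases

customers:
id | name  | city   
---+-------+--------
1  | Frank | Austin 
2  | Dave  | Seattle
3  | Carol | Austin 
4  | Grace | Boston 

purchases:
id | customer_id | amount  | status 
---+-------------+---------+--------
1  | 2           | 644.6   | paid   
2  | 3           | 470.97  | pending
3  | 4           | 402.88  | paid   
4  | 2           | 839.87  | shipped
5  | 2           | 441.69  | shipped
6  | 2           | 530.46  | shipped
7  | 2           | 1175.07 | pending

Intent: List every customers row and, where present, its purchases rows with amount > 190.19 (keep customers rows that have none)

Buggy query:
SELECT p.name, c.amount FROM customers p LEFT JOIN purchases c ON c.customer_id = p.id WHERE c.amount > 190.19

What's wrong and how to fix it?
Bug: A WHERE condition on the right-hand table after LEFT JOIN drops unmatched parents

Fix: Move the right-table condition into the ON clause so unmatched parents are kept

Corrected query:
SELECT p.name, c.amount FROM customers p LEFT JOIN purchases c ON c.customer_id = p.id AND c.amount > 190.19

Result:
name  | amount 
------+--------
Frank | NULL   
Dave  | 441.69 
Dave  | 530.46 
Dave  | 644.6  
Dave  | 839.87 
Dave  | 1175.07
Carol | 470.97 
Grace | 402.88 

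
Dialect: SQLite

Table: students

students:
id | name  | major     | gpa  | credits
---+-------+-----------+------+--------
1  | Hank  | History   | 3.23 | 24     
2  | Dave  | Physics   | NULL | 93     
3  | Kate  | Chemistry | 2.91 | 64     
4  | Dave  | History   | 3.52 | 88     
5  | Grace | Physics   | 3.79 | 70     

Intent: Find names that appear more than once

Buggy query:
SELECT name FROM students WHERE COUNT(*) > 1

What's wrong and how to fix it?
Bug: COUNT(*) is an aggregate and cannot be used in WHERE

Fix: GROUP BY name, then filter groups with HAVING COUNT(*) > 1

Corrected query:
SELECT name FROM students GROUP BY name HAVING COUNT(*) > 1

Result:
name
----
Dave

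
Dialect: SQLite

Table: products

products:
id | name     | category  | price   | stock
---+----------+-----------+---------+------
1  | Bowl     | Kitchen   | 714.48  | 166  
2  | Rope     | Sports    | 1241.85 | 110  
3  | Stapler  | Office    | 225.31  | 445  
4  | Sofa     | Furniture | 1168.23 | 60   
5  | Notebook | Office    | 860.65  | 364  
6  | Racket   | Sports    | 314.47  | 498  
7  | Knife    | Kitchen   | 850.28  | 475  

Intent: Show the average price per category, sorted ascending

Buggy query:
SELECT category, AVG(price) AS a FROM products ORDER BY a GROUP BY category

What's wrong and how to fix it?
Bug: GROUP BY must precede ORDER BY

Fix: Reorder: SELECT … FROM … GROUP BY … ORDER BY …

Corrected query:
SELECT category, AVG(price) AS a FROM products GROUP BY category ORDER BY a

Result:
category  | a      
----------+--------
Office    | 542.98 
Sports    | 778.16 
Kitchen   | 782.38 
Furniture | 1168.23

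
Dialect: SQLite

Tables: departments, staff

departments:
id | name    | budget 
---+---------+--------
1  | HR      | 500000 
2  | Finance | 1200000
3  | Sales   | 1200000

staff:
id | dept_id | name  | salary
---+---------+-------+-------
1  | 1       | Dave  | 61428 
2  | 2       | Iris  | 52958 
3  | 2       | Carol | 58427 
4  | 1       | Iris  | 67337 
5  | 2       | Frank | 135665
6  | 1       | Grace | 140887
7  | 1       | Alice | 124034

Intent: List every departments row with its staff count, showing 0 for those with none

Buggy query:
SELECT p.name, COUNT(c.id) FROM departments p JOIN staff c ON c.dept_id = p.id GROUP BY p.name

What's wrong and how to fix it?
Bug: INNER JOIN drops departments rows that have no matching staff rows

Fix: Switch to LEFT JOIN to retain unmatched parent rows

Corrected query:
SELECT p.name, COUNT(c.id) FROM departments p LEFT JOIN staff c ON c.dept_id = p.id GROUP BY p.name

Result:
name    | COUNT(c.id)
--------+------------
Finance | 3          
HR      | 4          
Sales   | 0          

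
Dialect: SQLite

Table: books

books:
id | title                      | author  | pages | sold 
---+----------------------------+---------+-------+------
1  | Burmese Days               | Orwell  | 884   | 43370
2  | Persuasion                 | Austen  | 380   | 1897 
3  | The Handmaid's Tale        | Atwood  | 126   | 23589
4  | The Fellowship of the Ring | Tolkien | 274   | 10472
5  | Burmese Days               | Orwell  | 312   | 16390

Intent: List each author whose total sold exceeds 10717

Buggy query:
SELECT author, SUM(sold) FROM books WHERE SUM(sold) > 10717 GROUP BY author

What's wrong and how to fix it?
Bug: SUM(sold) is an aggregate, but WHERE filters rows before aggregation

Fix: Use HAVING (which filters groups after aggregation) instead of WHERE

Corrected query:
SELECT author, SUM(sold) FROM books GROUP BY author HAVING SUM(sold) > 10717

Result:
author | SUM(sold)
-------+----------
Atwood | 23589    
Orwell | 59760    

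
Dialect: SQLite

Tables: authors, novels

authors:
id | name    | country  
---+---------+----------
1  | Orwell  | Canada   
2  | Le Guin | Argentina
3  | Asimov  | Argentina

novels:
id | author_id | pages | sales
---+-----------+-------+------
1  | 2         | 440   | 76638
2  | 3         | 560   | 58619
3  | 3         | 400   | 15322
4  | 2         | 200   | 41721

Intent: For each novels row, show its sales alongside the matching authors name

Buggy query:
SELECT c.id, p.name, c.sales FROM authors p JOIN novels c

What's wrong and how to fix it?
Bug: Missing join condition: each novels row is matched to all authors rows instead of just its own

Fix: Add ON c.author_id = p.id to the JOIN

Corrected query:
SELECT c.id, p.name, c.sales FROM authors p JOIN novels c ON c.author_id = p.id

Result:
id | name    | sales
---+---------+------
1  | Le Guin | 76638
2  | Asimov  | 58619
3  | Asimov  | 15322
4  | Le Guin | 41721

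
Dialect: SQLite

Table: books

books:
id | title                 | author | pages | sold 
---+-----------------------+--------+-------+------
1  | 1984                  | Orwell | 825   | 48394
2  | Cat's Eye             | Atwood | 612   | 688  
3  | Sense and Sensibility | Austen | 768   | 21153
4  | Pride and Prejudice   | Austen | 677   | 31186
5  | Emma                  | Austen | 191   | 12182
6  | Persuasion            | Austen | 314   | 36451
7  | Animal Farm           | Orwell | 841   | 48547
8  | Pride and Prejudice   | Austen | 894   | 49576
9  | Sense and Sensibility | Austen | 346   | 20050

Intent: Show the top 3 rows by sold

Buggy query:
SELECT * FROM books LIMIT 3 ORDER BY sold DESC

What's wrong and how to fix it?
Bug: ORDER BY cannot follow LIMIT; LIMIT is the final clause

Fix: Sort with ORDER BY, then apply LIMIT

Corrected query:
SELECT * FROM books ORDER BY sold DESC LIMIT 3

Result:
id | title               | author | pages | sold 
---+---------------------+--------+-------+------
8  | Pride and Prejudice | Austen | 894   | 49576
7  | Animal Farm         | Orwell | 841   | 48547
1  | 1984                | Orwell | 825   | 48394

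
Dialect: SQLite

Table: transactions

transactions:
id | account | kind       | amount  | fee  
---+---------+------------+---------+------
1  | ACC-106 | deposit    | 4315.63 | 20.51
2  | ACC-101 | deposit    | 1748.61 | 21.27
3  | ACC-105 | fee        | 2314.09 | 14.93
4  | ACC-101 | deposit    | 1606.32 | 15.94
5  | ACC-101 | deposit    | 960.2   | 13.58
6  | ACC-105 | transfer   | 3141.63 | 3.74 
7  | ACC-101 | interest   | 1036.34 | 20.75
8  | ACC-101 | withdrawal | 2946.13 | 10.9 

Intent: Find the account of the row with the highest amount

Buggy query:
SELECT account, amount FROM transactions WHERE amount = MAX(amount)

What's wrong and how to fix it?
Bug: WHERE is evaluated per row; an aggregate over the whole table isn't defined there

Fix: Wrap MAX in a scalar subquery so WHERE compares against a single value

Corrected query:
SELECT account, amount FROM transactions WHERE amount = (SELECT MAX(amount) FROM transactions)

Result:
account | amount 
--------+--------
ACC-106 | 4315.63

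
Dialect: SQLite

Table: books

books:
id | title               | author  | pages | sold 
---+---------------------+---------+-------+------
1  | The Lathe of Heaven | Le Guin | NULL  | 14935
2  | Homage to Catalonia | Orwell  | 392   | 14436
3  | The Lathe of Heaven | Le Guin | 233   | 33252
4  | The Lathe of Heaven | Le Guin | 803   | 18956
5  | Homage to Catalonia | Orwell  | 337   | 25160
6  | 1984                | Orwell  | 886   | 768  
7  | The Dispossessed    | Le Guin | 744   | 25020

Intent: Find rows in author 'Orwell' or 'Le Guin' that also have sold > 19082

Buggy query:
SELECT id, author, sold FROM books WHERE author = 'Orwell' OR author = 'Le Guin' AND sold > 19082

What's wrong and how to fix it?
Bug: Without parentheses, AND is evaluated before OR, so the sold filter only applies to the 'Le Guin' branch

Fix: Group the OR with parentheses (or use IN), then AND the threshold

Corrected query:
SELECT id, author, sold FROM books WHERE (author = 'Orwell' OR author = 'Le Guin') AND sold > 19082

Result:
id | author  | sold 
---+---------+------
3  | Le Guin | 33252
5  | Orwell  | 25160
7  | Le Guin | 25020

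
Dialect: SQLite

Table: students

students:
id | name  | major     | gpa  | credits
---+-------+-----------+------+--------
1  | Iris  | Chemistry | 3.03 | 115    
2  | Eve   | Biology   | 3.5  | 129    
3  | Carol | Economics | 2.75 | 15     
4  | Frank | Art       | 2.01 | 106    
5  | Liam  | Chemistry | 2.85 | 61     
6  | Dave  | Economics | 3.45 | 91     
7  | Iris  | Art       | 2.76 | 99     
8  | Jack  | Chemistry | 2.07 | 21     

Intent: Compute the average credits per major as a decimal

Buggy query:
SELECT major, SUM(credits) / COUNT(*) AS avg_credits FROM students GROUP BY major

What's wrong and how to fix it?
Bug: SUM(credits) and COUNT(*) are both integers; the division truncates the fractional part

Fix: Multiply by 1.0 (or CAST to REAL) to force floating-point division

Corrected query:
SELECT major, SUM(credits) * 1.0 / COUNT(*) AS avg_credits FROM students GROUP BY major

Result:
major     | avg_credits
----------+------------
Art       | 102.5      
Biology   | 129        
Chemistry | 65.666667  
Economics | 53         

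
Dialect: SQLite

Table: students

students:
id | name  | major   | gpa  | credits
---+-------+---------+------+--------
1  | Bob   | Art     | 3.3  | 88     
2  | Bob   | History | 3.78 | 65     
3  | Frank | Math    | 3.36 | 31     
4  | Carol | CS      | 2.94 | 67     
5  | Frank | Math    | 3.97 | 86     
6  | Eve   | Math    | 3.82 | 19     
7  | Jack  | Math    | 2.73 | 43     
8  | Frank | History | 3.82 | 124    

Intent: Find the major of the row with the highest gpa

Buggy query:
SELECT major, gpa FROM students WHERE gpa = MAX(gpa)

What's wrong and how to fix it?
Bug: WHERE is evaluated per row; an aggregate over the whole table isn't defined there

Fix: Wrap MAX in a scalar subquery so WHERE compares against a single value

Corrected query:
SELECT major, gpa FROM students WHERE gpa = (SELECT MAX(gpa) FROM students)

Result:
major | gpa 
------+-----
Math  | 3.97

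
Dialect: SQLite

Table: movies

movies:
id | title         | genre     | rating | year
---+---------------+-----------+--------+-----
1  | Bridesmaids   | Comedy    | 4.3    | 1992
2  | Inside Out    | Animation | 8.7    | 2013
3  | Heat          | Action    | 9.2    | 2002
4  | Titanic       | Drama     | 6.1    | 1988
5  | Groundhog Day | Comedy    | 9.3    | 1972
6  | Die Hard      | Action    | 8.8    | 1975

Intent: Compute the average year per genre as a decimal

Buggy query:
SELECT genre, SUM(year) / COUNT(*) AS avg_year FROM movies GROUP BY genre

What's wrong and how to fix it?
Bug: SUM(year) and COUNT(*) are both integers; the division truncates the fractional part

Fix: Multiply by 1.0 (or CAST to REAL) to force floating-point division

Corrected query:
SELECT genre, SUM(year) * 1.0 / COUNT(*) AS avg_year FROM movies GROUP BY genre

Result:
genre     | avg_year
----------+---------
Action    | 1988.5  
Animation | 2013    
Comedy    | 1982    
Drama     | 1988    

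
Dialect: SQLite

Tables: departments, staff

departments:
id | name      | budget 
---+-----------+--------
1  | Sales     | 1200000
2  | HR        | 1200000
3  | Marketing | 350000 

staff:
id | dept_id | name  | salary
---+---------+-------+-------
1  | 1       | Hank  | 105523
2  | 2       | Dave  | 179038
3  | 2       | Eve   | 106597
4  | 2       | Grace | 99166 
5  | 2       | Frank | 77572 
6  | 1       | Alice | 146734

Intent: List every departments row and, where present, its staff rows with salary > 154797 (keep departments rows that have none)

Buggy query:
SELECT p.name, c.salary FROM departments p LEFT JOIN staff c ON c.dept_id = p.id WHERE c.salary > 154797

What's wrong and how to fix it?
Bug: A WHERE condition on the right-hand table after LEFT JOIN drops unmatched parents

Fix: Put 'c.salary > 154797' in the JOIN's ON clause instead of WHERE

Corrected query:
SELECT p.name, c.salary FROM departments p LEFT JOIN staff c ON c.dept_id = p.id AND c.salary > 154797

Result:
name      | salary
----------+-------
Sales     | NULL  
HR        | 179038
Marketing | NULL  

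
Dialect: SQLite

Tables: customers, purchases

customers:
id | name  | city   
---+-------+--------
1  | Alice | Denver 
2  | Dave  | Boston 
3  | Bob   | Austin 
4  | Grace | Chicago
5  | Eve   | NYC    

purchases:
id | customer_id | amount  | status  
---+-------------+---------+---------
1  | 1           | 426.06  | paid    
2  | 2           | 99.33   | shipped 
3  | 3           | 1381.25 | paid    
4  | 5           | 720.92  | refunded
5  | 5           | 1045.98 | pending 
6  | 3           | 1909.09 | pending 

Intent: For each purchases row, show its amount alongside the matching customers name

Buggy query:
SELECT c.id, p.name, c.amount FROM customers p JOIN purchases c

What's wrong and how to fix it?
Bug: Missing join condition: each purchases row is matched to all customers rows instead of just its own

Fix: Specify the join condition linking the foreign key to the parent id

Corrected query:
SELECT c.id, p.name, c.amount FROM customers p JOIN purchases c ON c.customer_id = p.id

Result:
id | name  | amount 
---+-------+--------
1  | Alice | 426.06 
2  | Dave  | 99.33  
3  | Bob   | 1381.25
4  | Eve   | 720.92 
5  | Eve   | 1045.98
6  | Bob   | 1909.09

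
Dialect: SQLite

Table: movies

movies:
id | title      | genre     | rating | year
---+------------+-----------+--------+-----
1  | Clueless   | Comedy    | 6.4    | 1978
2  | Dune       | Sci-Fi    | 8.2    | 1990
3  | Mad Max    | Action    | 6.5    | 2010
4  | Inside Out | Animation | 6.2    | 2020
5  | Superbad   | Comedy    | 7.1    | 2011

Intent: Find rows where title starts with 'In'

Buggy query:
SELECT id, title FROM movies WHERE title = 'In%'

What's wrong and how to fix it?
Bug: '=' compares the literal string including the % character; pattern matching needs LIKE

Fix: Replace '=' with LIKE so 'In%' is treated as a pattern

Corrected query:
SELECT id, title FROM movies WHERE title LIKE 'In%'

Result:
id | title     
---+-----------
4  | Inside Out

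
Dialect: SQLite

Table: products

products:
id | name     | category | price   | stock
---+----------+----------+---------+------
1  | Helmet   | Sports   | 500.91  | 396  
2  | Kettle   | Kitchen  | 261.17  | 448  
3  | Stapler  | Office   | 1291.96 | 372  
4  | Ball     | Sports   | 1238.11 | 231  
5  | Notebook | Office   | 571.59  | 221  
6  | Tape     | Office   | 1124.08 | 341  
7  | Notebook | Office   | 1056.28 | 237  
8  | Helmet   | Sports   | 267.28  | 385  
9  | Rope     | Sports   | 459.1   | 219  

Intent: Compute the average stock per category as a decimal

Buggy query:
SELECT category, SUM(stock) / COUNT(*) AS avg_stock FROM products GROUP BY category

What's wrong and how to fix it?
Bug: Both operands are integers, so '/' performs integer division and truncates

Fix: Cast one side to REAL so the division keeps the fractional part

Corrected query:
SELECT category, SUM(stock) * 1.0 / COUNT(*) AS avg_stock FROM products GROUP BY category

Result:
category | avg_stock
---------+----------
Kitchen  | 448      
Office   | 292.75   
Sports   | 307.75   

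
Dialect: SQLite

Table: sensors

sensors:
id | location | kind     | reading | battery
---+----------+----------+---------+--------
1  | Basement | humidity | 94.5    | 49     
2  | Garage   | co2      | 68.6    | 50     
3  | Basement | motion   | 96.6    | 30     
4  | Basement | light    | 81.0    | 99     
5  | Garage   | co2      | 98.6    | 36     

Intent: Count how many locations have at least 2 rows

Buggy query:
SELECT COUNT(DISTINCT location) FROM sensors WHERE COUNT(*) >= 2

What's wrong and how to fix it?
Bug: COUNT(*) cannot appear in WHERE; the per-group count doesn't exist yet

Fix: Group first with HAVING COUNT(*) >= 2, then COUNT the resulting groups

Corrected query:
SELECT COUNT(*) FROM (SELECT location FROM sensors GROUP BY location HAVING COUNT(*) >= 2)

Result:
COUNT(*)
--------
2       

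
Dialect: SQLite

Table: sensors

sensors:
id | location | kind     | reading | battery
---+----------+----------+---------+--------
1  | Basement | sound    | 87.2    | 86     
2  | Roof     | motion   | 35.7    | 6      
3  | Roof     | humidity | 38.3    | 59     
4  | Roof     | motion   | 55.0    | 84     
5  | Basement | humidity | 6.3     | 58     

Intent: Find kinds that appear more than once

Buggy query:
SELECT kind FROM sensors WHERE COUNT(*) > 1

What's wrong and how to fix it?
Bug: WHERE can't reference COUNT(*); aggregates are computed after WHERE

Fix: GROUP BY kind, then filter groups with HAVING COUNT(*) > 1

Corrected query:
SELECT kind FROM sensors GROUP BY kind HAVING COUNT(*) > 1

Result:
kind    
--------
humidity
motion  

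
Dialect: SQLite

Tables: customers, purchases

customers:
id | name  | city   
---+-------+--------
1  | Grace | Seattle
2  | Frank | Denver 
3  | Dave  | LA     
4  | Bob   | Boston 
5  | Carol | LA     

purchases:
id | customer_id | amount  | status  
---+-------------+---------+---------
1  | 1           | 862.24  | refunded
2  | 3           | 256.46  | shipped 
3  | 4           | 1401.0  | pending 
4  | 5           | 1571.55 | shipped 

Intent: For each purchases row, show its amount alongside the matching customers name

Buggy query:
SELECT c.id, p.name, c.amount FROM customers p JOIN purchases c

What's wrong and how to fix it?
Bug: JOIN with no ON clause produces a cartesian product; every purchases row pairs with every customers row

Fix: Specify the join condition linking the foreign key to the parent id

Corrected query:
SELECT c.id, p.name, c.amount FROM customers p JOIN purchases c ON c.customer_id = p.id

Result:
id | name  | amount 
---+-------+--------
1  | Grace | 862.24 
2  | Dave  | 256.46 
3  | Bob   | 1401   
4  | Carol | 1571.55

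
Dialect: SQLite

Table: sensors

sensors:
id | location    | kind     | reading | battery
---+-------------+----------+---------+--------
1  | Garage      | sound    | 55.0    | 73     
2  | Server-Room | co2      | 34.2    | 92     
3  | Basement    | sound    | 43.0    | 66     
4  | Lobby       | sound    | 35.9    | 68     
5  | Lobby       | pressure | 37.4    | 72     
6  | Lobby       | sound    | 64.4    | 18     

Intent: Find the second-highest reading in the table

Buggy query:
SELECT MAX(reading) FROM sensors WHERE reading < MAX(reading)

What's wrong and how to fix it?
Bug: The inner MAX is an aggregate inside WHERE, which is not allowed

Fix: Put the inner MAX in a scalar subquery

Corrected query:
SELECT MAX(reading) FROM sensors WHERE reading < (SELECT MAX(reading) FROM sensors)

Result:
MAX(reading)
------------
55          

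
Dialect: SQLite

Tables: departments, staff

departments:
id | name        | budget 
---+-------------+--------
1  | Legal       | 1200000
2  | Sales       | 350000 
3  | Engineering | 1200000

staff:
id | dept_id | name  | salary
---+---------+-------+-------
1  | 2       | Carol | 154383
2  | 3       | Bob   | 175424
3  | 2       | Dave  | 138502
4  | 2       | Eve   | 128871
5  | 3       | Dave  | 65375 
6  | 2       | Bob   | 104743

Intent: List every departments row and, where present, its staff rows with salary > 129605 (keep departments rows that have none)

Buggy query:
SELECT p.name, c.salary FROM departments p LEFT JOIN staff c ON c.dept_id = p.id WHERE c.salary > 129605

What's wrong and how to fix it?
Bug: A WHERE condition on the right-hand table after LEFT JOIN drops unmatched parents

Fix: Move the right-table condition into the ON clause so unmatched parents are kept

Corrected query:
SELECT p.name, c.salary FROM departments p LEFT JOIN staff c ON c.dept_id = p.id AND c.salary > 129605

Result:
name        | salary
------------+-------
Legal       | NULL  
Sales       | 138502
Sales       | 154383
Engineering | 175424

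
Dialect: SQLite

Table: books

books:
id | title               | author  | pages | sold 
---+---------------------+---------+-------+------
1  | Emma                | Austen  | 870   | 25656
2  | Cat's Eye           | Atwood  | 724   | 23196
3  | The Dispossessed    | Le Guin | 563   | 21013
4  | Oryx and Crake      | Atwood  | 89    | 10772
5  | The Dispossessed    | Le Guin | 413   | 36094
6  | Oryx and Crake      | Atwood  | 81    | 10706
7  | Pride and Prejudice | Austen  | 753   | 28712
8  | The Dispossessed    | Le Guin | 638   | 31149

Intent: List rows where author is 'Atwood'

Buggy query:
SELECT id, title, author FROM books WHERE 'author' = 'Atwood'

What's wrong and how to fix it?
Bug: 'author' in single quotes is a string literal, not the column; the comparison is literal-vs-literal and never true

Fix: Reference the column as author without single quotes

Corrected query:
SELECT id, title, author FROM books WHERE author = 'Atwood'

Result:
id | title          | author
---+----------------+-------
2  | Cat's Eye      | Atwood
4  | Oryx and Crake | Atwood
6  | Oryx and Crake | Atwood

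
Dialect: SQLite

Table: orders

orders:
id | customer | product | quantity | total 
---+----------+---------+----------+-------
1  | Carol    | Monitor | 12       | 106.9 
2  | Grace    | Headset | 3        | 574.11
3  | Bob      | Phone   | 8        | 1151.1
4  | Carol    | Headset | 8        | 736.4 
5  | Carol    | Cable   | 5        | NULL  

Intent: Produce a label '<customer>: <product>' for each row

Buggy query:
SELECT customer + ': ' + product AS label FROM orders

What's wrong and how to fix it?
Bug: SQLite uses || for string concatenation; + coerces text to numbers (yielding 0)

Fix: Replace + with || to concatenate text

Corrected query:
SELECT customer || ': ' || product AS label FROM orders

Result:
label         
--------------
Carol: Monitor
Grace: Headset
Bob: Phone    
Carol: Headset
Carol: Cable  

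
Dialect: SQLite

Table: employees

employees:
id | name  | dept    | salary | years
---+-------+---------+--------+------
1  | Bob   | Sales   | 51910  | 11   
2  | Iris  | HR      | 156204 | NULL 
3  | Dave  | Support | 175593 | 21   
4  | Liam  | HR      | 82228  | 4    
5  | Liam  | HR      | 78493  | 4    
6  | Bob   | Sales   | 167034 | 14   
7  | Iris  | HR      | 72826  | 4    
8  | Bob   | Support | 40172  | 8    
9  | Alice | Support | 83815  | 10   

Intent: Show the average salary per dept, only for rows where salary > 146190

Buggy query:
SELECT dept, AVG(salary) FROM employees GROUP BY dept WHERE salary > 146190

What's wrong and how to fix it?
Bug: WHERE cannot follow GROUP BY

Fix: Place WHERE between FROM and GROUP BY

Corrected query:
SELECT dept, AVG(salary) FROM employees WHERE salary > 146190 GROUP BY dept

Result:
dept    | AVG(salary)
--------+------------
HR      | 156204     
Sales   | 167034     
Support | 175593     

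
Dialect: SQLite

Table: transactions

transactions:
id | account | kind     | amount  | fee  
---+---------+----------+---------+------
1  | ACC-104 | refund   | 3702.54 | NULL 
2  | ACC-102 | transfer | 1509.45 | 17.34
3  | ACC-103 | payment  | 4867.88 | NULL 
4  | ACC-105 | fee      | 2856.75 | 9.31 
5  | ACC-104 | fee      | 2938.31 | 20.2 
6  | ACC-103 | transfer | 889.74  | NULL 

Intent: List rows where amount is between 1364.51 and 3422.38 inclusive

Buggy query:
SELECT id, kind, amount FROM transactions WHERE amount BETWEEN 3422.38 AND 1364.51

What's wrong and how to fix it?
Bug: The bounds are reversed; BETWEEN a AND b requires a <= b to match anything

Fix: Write BETWEEN 1364.51 AND 3422.38

Corrected query:
SELECT id, kind, amount FROM transactions WHERE amount BETWEEN 1364.51 AND 3422.38

Result:
id | kind     | amount 
---+----------+--------
2  | transfer | 1509.45
4  | fee      | 2856.75
5  | fee      | 2938.31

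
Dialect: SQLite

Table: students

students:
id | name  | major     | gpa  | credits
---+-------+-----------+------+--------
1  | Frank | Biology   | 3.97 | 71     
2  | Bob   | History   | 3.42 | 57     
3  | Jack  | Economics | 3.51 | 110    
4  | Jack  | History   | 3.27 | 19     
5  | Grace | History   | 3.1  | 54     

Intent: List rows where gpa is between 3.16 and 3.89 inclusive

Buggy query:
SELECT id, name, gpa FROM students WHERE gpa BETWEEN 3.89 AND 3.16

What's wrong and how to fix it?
Bug: BETWEEN expects the lower bound first; with 3.89 AND 3.16 the range is empty

Fix: Swap the bounds so the smaller value comes first

Corrected query:
SELECT id, name, gpa FROM students WHERE gpa BETWEEN 3.16 AND 3.89

Result:
id | name | gpa 
---+------+-----
2  | Bob  | 3.42
3  | Jack | 3.51
4  | Jack | 3.27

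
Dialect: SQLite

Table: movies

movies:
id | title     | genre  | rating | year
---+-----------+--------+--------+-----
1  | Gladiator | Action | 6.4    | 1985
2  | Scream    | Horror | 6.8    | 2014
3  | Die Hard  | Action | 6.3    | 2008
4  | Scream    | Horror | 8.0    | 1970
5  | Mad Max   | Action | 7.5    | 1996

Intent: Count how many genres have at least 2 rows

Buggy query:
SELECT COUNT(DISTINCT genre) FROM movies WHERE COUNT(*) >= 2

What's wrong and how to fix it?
Bug: COUNT(*) cannot appear in WHERE; the per-group count doesn't exist yet

Fix: Group first with HAVING COUNT(*) >= 2, then COUNT the resulting groups

Corrected query:
SELECT COUNT(*) FROM (SELECT genre FROM movies GROUP BY genre HAVING COUNT(*) >= 2)

Result:
COUNT(*)
--------
2       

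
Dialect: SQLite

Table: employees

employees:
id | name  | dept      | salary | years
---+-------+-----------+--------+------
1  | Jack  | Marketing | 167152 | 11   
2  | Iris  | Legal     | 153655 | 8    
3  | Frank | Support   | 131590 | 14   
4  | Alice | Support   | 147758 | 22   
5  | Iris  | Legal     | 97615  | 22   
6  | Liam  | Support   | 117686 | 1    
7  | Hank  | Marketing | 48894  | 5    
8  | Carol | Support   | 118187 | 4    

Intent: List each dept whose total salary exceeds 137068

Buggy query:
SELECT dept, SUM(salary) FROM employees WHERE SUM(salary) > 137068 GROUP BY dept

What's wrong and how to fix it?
Bug: WHERE runs before GROUP BY, so aggregates aren't available there

Fix: Move the aggregate condition to a HAVING clause

Corrected query:
SELECT dept, SUM(salary) FROM employees GROUP BY dept HAVING SUM(salary) > 137068

Result:
dept      | SUM(salary)
----------+------------
Legal     | 251270     
Marketing | 216046     
Support   | 515221     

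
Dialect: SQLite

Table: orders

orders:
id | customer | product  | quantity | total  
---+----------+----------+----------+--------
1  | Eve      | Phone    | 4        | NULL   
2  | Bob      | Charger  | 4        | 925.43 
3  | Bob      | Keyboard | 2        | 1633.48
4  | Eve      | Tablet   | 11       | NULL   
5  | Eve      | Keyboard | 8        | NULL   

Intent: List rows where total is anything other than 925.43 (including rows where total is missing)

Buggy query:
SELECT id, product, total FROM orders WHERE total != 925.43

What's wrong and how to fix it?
Bug: Inequality against NULL is unknown, not true; rows with NULL are dropped

Fix: Handle NULL separately with IS NULL alongside the inequality

Corrected query:
SELECT id, product, total FROM orders WHERE total != 925.43 OR total IS NULL

Result:
id | product  | total  
---+----------+--------
1  | Phone    | NULL   
3  | Keyboard | 1633.48
4  | Tablet   | NULL   
5  | Keyboard | NULL   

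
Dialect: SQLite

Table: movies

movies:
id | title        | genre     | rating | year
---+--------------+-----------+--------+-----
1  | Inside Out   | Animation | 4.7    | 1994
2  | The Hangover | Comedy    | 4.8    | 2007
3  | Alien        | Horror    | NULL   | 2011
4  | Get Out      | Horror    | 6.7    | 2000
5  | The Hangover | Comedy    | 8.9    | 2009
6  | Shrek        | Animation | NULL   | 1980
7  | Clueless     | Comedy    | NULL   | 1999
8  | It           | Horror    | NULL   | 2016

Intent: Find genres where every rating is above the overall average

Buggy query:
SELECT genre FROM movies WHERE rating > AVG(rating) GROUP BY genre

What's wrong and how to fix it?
Bug: AVG() is an aggregate; it can't sit directly in WHERE

Fix: Compute the overall average in a scalar subquery and compare each group's MIN against it in HAVING

Corrected query:
SELECT genre FROM movies GROUP BY genre HAVING MIN(rating) > (SELECT AVG(rating) FROM movies)

Result:
genre 
------
Horror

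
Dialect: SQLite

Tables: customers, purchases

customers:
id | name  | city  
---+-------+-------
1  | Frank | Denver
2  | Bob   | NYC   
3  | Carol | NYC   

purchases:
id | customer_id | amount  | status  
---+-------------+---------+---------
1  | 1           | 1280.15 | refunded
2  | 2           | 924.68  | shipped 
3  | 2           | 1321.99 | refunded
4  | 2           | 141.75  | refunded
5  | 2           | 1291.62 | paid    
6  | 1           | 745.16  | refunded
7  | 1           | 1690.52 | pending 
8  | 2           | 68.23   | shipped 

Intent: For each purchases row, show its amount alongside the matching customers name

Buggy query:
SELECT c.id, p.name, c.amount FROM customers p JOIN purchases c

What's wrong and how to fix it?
Bug: JOIN with no ON clause produces a cartesian product; every purchases row pairs with every customers row

Fix: Specify the join condition linking the foreign key to the parent id

Corrected query:
SELECT c.id, p.name, c.amount FROM customers p JOIN purchases c ON c.customer_id = p.id

Result:
id | name  | amount 
---+-------+--------
1  | Frank | 1280.15
2  | Bob   | 924.68 
3  | Bob   | 1321.99
4  | Bob   | 141.75 
5  | Bob   | 1291.62
6  | Frank | 745.16 
7  | Frank | 1690.52
8  | Bob   | 68.23  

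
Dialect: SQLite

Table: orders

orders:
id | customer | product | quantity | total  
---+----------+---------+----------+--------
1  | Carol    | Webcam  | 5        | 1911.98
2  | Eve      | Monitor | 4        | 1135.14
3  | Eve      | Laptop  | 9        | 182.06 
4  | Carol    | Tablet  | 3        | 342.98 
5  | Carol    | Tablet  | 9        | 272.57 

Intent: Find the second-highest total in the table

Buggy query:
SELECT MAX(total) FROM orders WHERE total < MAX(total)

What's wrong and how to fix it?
Bug: The inner MAX is an aggregate inside WHERE, which is not allowed

Fix: Compute the overall MAX in a subquery, then take MAX of rows below it

Corrected query:
SELECT MAX(total) FROM orders WHERE total < (SELECT MAX(total) FROM orders)

Result:
MAX(total)
----------
1135.14   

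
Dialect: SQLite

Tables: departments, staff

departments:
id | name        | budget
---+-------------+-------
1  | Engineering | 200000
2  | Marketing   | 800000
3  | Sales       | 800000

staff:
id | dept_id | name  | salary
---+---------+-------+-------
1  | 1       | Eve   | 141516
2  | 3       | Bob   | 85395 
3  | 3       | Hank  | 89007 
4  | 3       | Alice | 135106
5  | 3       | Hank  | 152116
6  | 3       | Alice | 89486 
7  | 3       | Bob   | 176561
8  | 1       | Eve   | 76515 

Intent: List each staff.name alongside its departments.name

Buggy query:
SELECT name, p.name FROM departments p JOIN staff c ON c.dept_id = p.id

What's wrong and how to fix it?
Bug: 'name' exists in both joined tables, so the database can't tell which one is meant

Fix: Prefix ambiguous columns with the table alias

Corrected query:
SELECT c.name, p.name FROM departments p JOIN staff c ON c.dept_id = p.id

Result:
name  | name       
------+------------
Eve   | Engineering
Bob   | Sales      
Hank  | Sales      
Alice | Sales      
Hank  | Sales      
Alice | Sales      
Bob   | Sales      
Eve   | Engineering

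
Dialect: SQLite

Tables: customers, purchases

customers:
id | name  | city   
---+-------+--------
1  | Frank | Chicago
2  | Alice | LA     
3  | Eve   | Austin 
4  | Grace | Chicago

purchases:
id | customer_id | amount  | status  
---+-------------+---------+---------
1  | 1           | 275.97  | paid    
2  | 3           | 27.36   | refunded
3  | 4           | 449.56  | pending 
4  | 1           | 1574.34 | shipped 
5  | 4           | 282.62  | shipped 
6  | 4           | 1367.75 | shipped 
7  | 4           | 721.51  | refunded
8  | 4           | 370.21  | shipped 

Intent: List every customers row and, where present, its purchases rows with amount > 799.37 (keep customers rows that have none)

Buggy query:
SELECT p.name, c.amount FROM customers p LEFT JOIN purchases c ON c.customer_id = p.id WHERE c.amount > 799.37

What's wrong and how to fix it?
Bug: Filtering c.amount in WHERE discards the NULL rows produced by LEFT JOIN, turning it into an inner join

Fix: Put 'c.amount > 799.37' in the JOIN's ON clause instead of WHERE

Corrected query:
SELECT p.name, c.amount FROM customers p LEFT JOIN purchases c ON c.customer_id = p.id AND c.amount > 799.37

Result:
name  | amount 
------+--------
Frank | 1574.34
Alice | NULL   
Eve   | NULL   
Grace | 1367.75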